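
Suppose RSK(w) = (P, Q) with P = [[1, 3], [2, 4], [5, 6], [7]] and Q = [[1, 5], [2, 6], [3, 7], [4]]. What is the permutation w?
Reverse the RSK construction: for i from n down to 1, find the cell of Q containing i, remove the entry at that cell from P, and reverse-bump it up through P; the value ejected from row 1 is w(i).

Step i=7: Q has 7 at row 3, column 2; remove 6 from row 3 of P and reverse-bump: 6 enters row 2 and ejects 4; 4 enters row 1 and ejects 3. So w(7) = 3. P is now [[1, 4], [2, 6], [5], [7]].
Step i=6: Q has 6 at row 2, column 2; remove 6 from row 2 of P and reverse-bump: 6 enters row 1 and ejects 4. So w(6) = 4. P is now [[1, 6], [2], [5], [7]].
Step i=5: Q has 5 at row 1, column 2; remove that cell from P, ejecting 6. So w(5) = 6. P is now [[1], [2], [5], [7]].
Step i=4: Q has 4 at row 4, column 1; remove 7 from row 4 of P and reverse-bump: 7 enters row 3 and ejects 5; 5 enters row 2 and ejects 2; 2 enters row 1 and ejects 1. So w(4) = 1. P is now [[2], [5], [7]].
Step i=3: Q has 3 at row 3, column 1; remove 7 from row 3 of P and reverse-bump: 7 enters row 2 and ejects 5; 5 enters row 1 and ejects 2. So w(3) = 2. P is now [[5], [7]].
Step i=2: Q has 2 at row 2, column 1; remove 7 from row 2 of P and reverse-bump: 7 enters row 1 and ejects 5. So w(2) = 5. P is now [[7]].
Step i=1: Q has 1 at row 1, column 1; remove that cell from P, ejecting 7. So w(1) = 7. P is now [].

So w = 7 5 2 1 6 4 3.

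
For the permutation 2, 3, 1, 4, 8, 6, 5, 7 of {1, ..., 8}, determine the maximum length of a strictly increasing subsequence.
5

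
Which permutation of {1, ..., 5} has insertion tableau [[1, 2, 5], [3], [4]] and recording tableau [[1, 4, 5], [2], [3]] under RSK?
4 3 1 2 5

Reverse the RSK construction: for i from n down to 1, find the cell of Q containing i, remove the entry at that cell from P, and reverse-bump it up through P; the value ejected from row 1 is w(i).

Step i=5: Q has 5 at row 1, column 3; remove that cell from P, ejecting 5. So w(5) = 5. P is now [[1, 2], [3], [4]].
Step i=4: Q has 4 at row 1, column 2; remove that cell from P, ejecting 2. So w(4) = 2. P is now [[1], [3], [4]].
Step i=3: Q has 3 at row 3, column 1; remove 4 from row 3 of P and reverse-bump: 4 enters row 2 and ejects 3; 3 enters row 1 and ejects 1. So w(3) = 1. P is now [[3], [4]].
Step i=2: Q has 2 at row 2, column 1; remove 4 from row 2 of P and reverse-bump: 4 enters row 1 and ejects 3. So w(2) = 3. P is now [[4]].
Step i=1: Q has 1 at row 1, column 1; remove that cell from P, ejecting 4. So w(1) = 4. P is now [].

So w = 4 3 1 2 5.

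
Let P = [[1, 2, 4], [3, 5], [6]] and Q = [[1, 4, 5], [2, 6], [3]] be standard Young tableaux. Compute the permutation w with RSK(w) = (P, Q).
Reverse RSK: for i = n, n-1, ..., 1, locate i in Q, remove the corresponding corner cell from P, and reverse-bump its entry up through P; the value ejected from row 1 is w(i).

So w = 6 3 1 2 5 4.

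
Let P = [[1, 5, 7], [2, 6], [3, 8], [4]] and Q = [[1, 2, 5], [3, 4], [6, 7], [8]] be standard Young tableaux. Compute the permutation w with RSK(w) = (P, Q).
4 8 3 6 7 2 5 1

Reverse the RSK construction: for i from n down to 1, find the cell of Q containing i, remove the entry at that cell from P, and reverse-bump it up through P; the value ejected from row 1 is w(i).

Step i=8: Q has 8 at row 4, column 1; remove 4 from row 4 of P and reverse-bump: 4 enters row 3 and ejects 3; 3 enters row 2 and ejects 2; 2 enters row 1 and ejects 1. So w(8) = 1. P is now [[2, 5, 7], [3, 6], [4, 8]].
Step i=7: Q has 7 at row 3, column 2; remove 8 from row 3 of P and reverse-bump: 8 enters row 2 and ejects 6; 6 enters row 1 and ejects 5. So w(7) = 5. P is now [[2, 6, 7], [3, 8], [4]].
Step i=6: Q has 6 at row 3, column 1; remove 4 from row 3 of P and reverse-bump: 4 enters row 2 and ejects 3; 3 enters row 1 and ejects 2. So w(6) = 2. P is now [[3, 6, 7], [4, 8]].
Step i=5: Q has 5 at row 1, column 3; remove that cell from P, ejecting 7. So w(5) = 7. P is now [[3, 6], [4, 8]].
Step i=4: Q has 4 at row 2, column 2; remove 8 from row 2 of P and reverse-bump: 8 enters row 1 and ejects 6. So w(4) = 6. P is now [[3, 8], [4]].
Step i=3: Q has 3 at row 2, column 1; remove 4 from row 2 of P and reverse-bump: 4 enters row 1 and ejects 3. So w(3) = 3. P is now [[4, 8]].
Step i=2: Q has 2 at row 1, column 2; remove that cell from P, ejecting 8. So w(2) = 8. P is now [[4]].
Step i=1: Q has 1 at row 1, column 1; remove that cell from P, ejecting 4. So w(1) = 4. P is now [].

So w = 4 8 3 6 7 2 5 1.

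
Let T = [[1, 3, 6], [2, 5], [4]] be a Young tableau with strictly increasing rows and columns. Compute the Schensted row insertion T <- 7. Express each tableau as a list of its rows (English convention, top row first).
[[1, 3, 6, 7], [2, 5], [4]]

7 is larger than every entry of row 1, so it is appended to row 1. The new tableau is [[1, 3, 6, 7], [2, 5], [4]].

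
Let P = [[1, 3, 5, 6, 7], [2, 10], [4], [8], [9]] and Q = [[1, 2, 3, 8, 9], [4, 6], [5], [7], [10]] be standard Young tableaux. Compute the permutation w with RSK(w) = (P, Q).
Reverse the RSK construction: for i from n down to 1, find the cell of Q containing i, remove the entry at that cell from P, and reverse-bump it up through P; the value ejected from row 1 is w(i).

Step i=10: Q has 10 at row 5, column 1; remove 9 from row 5 of P and reverse-bump: 9 enters row 4 and ejects 8; 8 enters row 3 and ejects 4; 4 enters row 2 and ejects 2; 2 enters row 1 and ejects 1. So w(10) = 1. P is now [[2, 3, 5, 6, 7], [4, 10], [8], [9]].
Step i=9: Q has 9 at row 1, column 5; remove that cell from P, ejecting 7. So w(9) = 7. P is now [[2, 3, 5, 6], [4, 10], [8], [9]].
Step i=8: Q has 8 at row 1, column 4; remove that cell from P, ejecting 6. So w(8) = 6. P is now [[2, 3, 5], [4, 10], [8], [9]].
Step i=7: Q has 7 at row 4, column 1; remove 9 from row 4 of P and reverse-bump: 9 enters row 3 and ejects 8; 8 enters row 2 and ejects 4; 4 enters row 1 and ejects 3. So w(7) = 3. P is now [[2, 4, 5], [8, 10], [9]].
Step i=6: Q has 6 at row 2, column 2; remove 10 from row 2 of P and reverse-bump: 10 enters row 1 and ejects 5. So w(6) = 5. P is now [[2, 4, 10], [8], [9]].
Step i=5: Q has 5 at row 3, column 1; remove 9 from row 3 of P and reverse-bump: 9 enters row 2 and ejects 8; 8 enters row 1 and ejects 4. So w(5) = 4. P is now [[2, 8, 10], [9]].
Step i=4: Q has 4 at row 2, column 1; remove 9 from row 2 of P and reverse-bump: 9 enters row 1 and ejects 8. So w(4) = 8. P is now [[2, 9, 10]].
Step i=3: Q has 3 at row 1, column 3; remove that cell from P, ejecting 10. So w(3) = 10. P is now [[2, 9]].
Step i=2: Q has 2 at row 1, column 2; remove that cell from P, ejecting 9. So w(2) = 9. P is now [[2]].
Step i=1: Q has 1 at row 1, column 1; remove that cell from P, ejecting 2. So w(1) = 2. P is now [].

So w = 2 9 10 8 4 5 3 6 7 1.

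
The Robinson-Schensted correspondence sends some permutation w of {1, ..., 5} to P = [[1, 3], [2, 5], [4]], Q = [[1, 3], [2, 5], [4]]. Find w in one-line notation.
4 2 5 1 3

Reverse the RSK construction: for i from n down to 1, find the cell of Q containing i, remove the entry at that cell from P, and reverse-bump it up through P; the value ejected from row 1 is w(i).

Step i=5: Q has 5 at row 2, column 2; remove 5 from row 2 of P and reverse-bump: 5 enters row 1 and ejects 3. So w(5) = 3. P is now [[1, 5], [2], [4]].
Step i=4: Q has 4 at row 3, column 1; remove 4 from row 3 of P and reverse-bump: 4 enters row 2 and ejects 2; 2 enters row 1 and ejects 1. So w(4) = 1. P is now [[2, 5], [4]].
Step i=3: Q has 3 at row 1, column 2; remove that cell from P, ejecting 5. So w(3) = 5. P is now [[2], [4]].
Step i=2: Q has 2 at row 2, column 1; remove 4 from row 2 of P and reverse-bump: 4 enters row 1 and ejects 2. So w(2) = 2. P is now [[4]].
Step i=1: Q has 1 at row 1, column 1; remove that cell from P, ejecting 4. So w(1) = 4. P is now [].

So w = 4 2 5 1 3.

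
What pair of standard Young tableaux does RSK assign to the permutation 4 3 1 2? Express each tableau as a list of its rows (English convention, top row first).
Insert each entry of the permutation into P by Schensted row insertion, recording in Q the position of each new cell.

After inserting 4: P = [[4]].
After inserting 3: P = [[3], [4]].
After inserting 1: P = [[1], [3], [4]].
After inserting 2: P = [[1, 2], [3], [4]].

So P = [[1, 2], [3], [4]], Q = [[1, 4], [2], [3]].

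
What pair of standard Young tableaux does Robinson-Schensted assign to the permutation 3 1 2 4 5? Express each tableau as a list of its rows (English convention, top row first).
P = [[1, 2, 4, 5], [3]], Q = [[1, 3, 4, 5], [2]]

Insert each entry of the permutation into P by Schensted row insertion, recording in Q the position of each new cell.

Insert 3: appended to row 1. P = [[3]].
Insert 1: 1 bumps 3 from row 1; 3 starts row 2. P = [[1], [3]].
Insert 2: appended to row 1. P = [[1, 2], [3]].
Insert 4: appended to row 1. P = [[1, 2, 4], [3]].
Insert 5: appended to row 1. P = [[1, 2, 4, 5], [3]].

So P = [[1, 2, 4, 5], [3]], Q = [[1, 3, 4, 5], [2]].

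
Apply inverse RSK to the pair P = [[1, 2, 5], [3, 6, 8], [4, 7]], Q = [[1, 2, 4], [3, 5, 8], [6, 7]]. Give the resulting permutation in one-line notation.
4 7 3 8 6 1 2 5

Reverse the RSK construction: for i from n down to 1, find the cell of Q containing i, remove the entry at that cell from P, and reverse-bump it up through P; the value ejected from row 1 is w(i).

Step i=8: Q has 8 at row 2, column 3; remove 8 from row 2 of P and reverse-bump: 8 enters row 1 and ejects 5. So w(8) = 5. P is now [[1, 2, 8], [3, 6], [4, 7]].
Step i=7: Q has 7 at row 3, column 2; remove 7 from row 3 of P and reverse-bump: 7 enters row 2 and ejects 6; 6 enters row 1 and ejects 2. So w(7) = 2. P is now [[1, 6, 8], [3, 7], [4]].
Step i=6: Q has 6 at row 3, column 1; remove 4 from row 3 of P and reverse-bump: 4 enters row 2 and ejects 3; 3 enters row 1 and ejects 1. So w(6) = 1. P is now [[3, 6, 8], [4, 7]].
Step i=5: Q has 5 at row 2, column 2; remove 7 from row 2 of P and reverse-bump: 7 enters row 1 and ejects 6. So w(5) = 6. P is now [[3, 7, 8], [4]].
Step i=4: Q has 4 at row 1, column 3; remove that cell from P, ejecting 8. So w(4) = 8. P is now [[3, 7], [4]].
Step i=3: Q has 3 at row 2, column 1; remove 4 from row 2 of P and reverse-bump: 4 enters row 1 and ejects 3. So w(3) = 3. P is now [[4, 7]].
Step i=2: Q has 2 at row 1, column 2; remove that cell from P, ejecting 7. So w(2) = 7. P is now [[4]].
Step i=1: Q has 1 at row 1, column 1; remove that cell from P, ejecting 4. So w(1) = 4. P is now [].

So w = 4 7 3 8 6 1 2 5.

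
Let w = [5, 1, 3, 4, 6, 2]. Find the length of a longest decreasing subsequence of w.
3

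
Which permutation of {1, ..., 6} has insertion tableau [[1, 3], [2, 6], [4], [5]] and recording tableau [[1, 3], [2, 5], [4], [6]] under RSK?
5 4 6 2 3 1

Reverse the RSK construction: for i from n down to 1, find the cell of Q containing i, remove the entry at that cell from P, and reverse-bump it up through P; the value ejected from row 1 is w(i).

Step i=6: Q has 6 at row 4, column 1; remove 5 from row 4 of P and reverse-bump: 5 enters row 3 and ejects 4; 4 enters row 2 and ejects 2; 2 enters row 1 and ejects 1. So w(6) = 1. P is now [[2, 3], [4, 6], [5]].
Step i=5: Q has 5 at row 2, column 2; remove 6 from row 2 of P and reverse-bump: 6 enters row 1 and ejects 3. So w(5) = 3. P is now [[2, 6], [4], [5]].
Step i=4: Q has 4 at row 3, column 1; remove 5 from row 3 of P and reverse-bump: 5 enters row 2 and ejects 4; 4 enters row 1 and ejects 2. So w(4) = 2. P is now [[4, 6], [5]].
Step i=3: Q has 3 at row 1, column 2; remove that cell from P, ejecting 6. So w(3) = 6. P is now [[4], [5]].
Step i=2: Q has 2 at row 2, column 1; remove 5 from row 2 of P and reverse-bump: 5 enters row 1 and ejects 4. So w(2) = 4. P is now [[5]].
Step i=1: Q has 1 at row 1, column 1; remove that cell from P, ejecting 5. So w(1) = 5. P is now [].

So w = 5 4 6 2 3 1.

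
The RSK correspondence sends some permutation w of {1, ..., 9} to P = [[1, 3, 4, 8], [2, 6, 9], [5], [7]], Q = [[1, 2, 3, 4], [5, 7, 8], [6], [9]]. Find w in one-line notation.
Reverse the RSK construction: for i from n down to 1, find the cell of Q containing i, remove the entry at that cell from P, and reverse-bump it up through P; the value ejected from row 1 is w(i).

Step i=9: Q has 9 at row 4, column 1; remove 7 from row 4 of P and reverse-bump: 7 enters row 3 and ejects 5; 5 enters row 2 and ejects 2; 2 enters row 1 and ejects 1. So w(9) = 1. P is now [[2, 3, 4, 8], [5, 6, 9], [7]].
Step i=8: Q has 8 at row 2, column 3; remove 9 from row 2 of P and reverse-bump: 9 enters row 1 and ejects 8. So w(8) = 8. P is now [[2, 3, 4, 9], [5, 6], [7]].
Step i=7: Q has 7 at row 2, column 2; remove 6 from row 2 of P and reverse-bump: 6 enters row 1 and ejects 4. So w(7) = 4. P is now [[2, 3, 6, 9], [5], [7]].
Step i=6: Q has 6 at row 3, column 1; remove 7 from row 3 of P and reverse-bump: 7 enters row 2 and ejects 5; 5 enters row 1 and ejects 3. So w(6) = 3. P is now [[2, 5, 6, 9], [7]].
Step i=5: Q has 5 at row 2, column 1; remove 7 from row 2 of P and reverse-bump: 7 enters row 1 and ejects 6. So w(5) = 6. P is now [[2, 5, 7, 9]].
Step i=4: Q has 4 at row 1, column 4; remove that cell from P, ejecting 9. So w(4) = 9. P is now [[2, 5, 7]].
Step i=3: Q has 3 at row 1, column 3; remove that cell from P, ejecting 7. So w(3) = 7. P is now [[2, 5]].
Step i=2: Q has 2 at row 1, column 2; remove that cell from P, ejecting 5. So w(2) = 5. P is now [[2]].
Step i=1: Q has 1 at row 1, column 1; remove that cell from P, ejecting 2. So w(1) = 2. P is now [].

So w = 2 5 7 9 6 3 4 8 1.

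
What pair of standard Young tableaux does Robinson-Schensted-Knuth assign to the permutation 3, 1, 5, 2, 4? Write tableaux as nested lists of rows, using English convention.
Insert each entry of the permutation into P by Schensted row insertion, recording in Q the position of each new cell.

Insert 3: appended to row 1. P = [[3]].
Insert 1: 1 bumps 3 from row 1; 3 starts row 2. P = [[1], [3]].
Insert 5: appended to row 1. P = [[1, 5], [3]].
Insert 2: 2 bumps 5 from row 1; 5 appends to row 2. P = [[1, 2], [3, 5]].
Insert 4: appended to row 1. P = [[1, 2, 4], [3, 5]].

So P = [[1, 2, 4], [3, 5]], Q = [[1, 3, 5], [2, 4]].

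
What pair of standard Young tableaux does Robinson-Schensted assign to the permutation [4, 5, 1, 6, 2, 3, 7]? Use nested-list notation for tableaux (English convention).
P = [[1, 2, 3, 7], [4, 5, 6]], Q = [[1, 2, 4, 7], [3, 5, 6]]

Insert each entry of the permutation into P by Schensted row insertion, recording in Q the position of each new cell.

Insert 4: appended to row 1. P = [[4]].
Insert 5: appended to row 1. P = [[4, 5]].
Insert 1: 1 bumps 4 from row 1; 4 starts row 2. P = [[1, 5], [4]].
Insert 6: appended to row 1. P = [[1, 5, 6], [4]].
Insert 2: 2 bumps 5 from row 1; 5 appends to row 2. P = [[1, 2, 6], [4, 5]].
Insert 3: 3 bumps 6 from row 1; 6 appends to row 2. P = [[1, 2, 3], [4, 5, 6]].
Insert 7: appended to row 1. P = [[1, 2, 3, 7], [4, 5, 6]].

So P = [[1, 2, 3, 7], [4, 5, 6]], Q = [[1, 2, 4, 7], [3, 5, 6]].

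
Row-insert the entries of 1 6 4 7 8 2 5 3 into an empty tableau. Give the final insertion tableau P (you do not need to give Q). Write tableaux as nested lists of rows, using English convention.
Insert 1: appended to row 1. P = [[1]].
Insert 6: appended to row 1. P = [[1, 6]].
Insert 4: 4 bumps 6 from row 1; 6 starts row 2. P = [[1, 4], [6]].
Insert 7: appended to row 1. P = [[1, 4, 7], [6]].
Insert 8: appended to row 1. P = [[1, 4, 7, 8], [6]].
Insert 2: 2 bumps 4 from row 1; 4 bumps 6 from row 2; 6 starts row 3. P = [[1, 2, 7, 8], [4], [6]].
Insert 5: 5 bumps 7 from row 1; 7 appends to row 2. P = [[1, 2, 5, 8], [4, 7], [6]].
Insert 3: 3 bumps 5 from row 1; 5 bumps 7 from row 2; 7 appends to row 3. P = [[1, 2, 3, 8], [4, 5], [6, 7]].

So P = [[1, 2, 3, 8], [4, 5], [6, 7]].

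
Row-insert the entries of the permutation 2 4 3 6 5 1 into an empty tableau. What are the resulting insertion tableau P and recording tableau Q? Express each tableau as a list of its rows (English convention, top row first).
Insert each entry of the permutation into P by Schensted row insertion, recording in Q the position of each new cell.

Insert 2: appended to row 1. P = [[2]].
Insert 4: appended to row 1. P = [[2, 4]].
Insert 3: 3 bumps 4 from row 1; 4 starts row 2. P = [[2, 3], [4]].
Insert 6: appended to row 1. P = [[2, 3, 6], [4]].
Insert 5: 5 bumps 6 from row 1; 6 appends to row 2. P = [[2, 3, 5], [4, 6]].
Insert 1: 1 bumps 2 from row 1; 2 bumps 4 from row 2; 4 starts row 3. P = [[1, 3, 5], [2, 6], [4]].

So P = [[1, 3, 5], [2, 6], [4]], Q = [[1, 2, 4], [3, 5], [6]].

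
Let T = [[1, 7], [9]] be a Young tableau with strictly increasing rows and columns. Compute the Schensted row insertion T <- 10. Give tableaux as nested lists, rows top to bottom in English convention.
10 is larger than every entry of row 1, so it is appended to row 1. The new tableau is [[1, 7, 10], [9]].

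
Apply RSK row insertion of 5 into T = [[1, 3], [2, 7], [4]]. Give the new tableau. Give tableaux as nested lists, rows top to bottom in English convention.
5 is larger than every entry of row 1, so it is appended to row 1. The new tableau is [[1, 3, 5], [2, 7], [4]].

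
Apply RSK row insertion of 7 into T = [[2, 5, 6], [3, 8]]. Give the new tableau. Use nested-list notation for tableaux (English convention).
7 is larger than every entry of row 1, so it is appended to row 1. The new tableau is [[2, 5, 6, 7], [3, 8]].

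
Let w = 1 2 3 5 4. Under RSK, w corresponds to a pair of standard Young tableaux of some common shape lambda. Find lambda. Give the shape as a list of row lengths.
RSK row insertion gives P = [[1, 2, 3, 4], [5]], which has shape [4, 1].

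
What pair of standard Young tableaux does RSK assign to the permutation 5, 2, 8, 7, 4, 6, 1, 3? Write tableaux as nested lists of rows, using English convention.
Insert each entry of the permutation into P by Schensted row insertion, recording in Q the position of each new cell.

After inserting 5: P = [[5]].
After inserting 2: P = [[2], [5]].
After inserting 8: P = [[2, 8], [5]].
After inserting 7: P = [[2, 7], [5, 8]].
After inserting 4: P = [[2, 4], [5, 7], [8]].
After inserting 6: P = [[2, 4, 6], [5, 7], [8]].
After inserting 1: P = [[1, 4, 6], [2, 7], [5], [8]].
After inserting 3: P = [[1, 3, 6], [2, 4], [5, 7], [8]].

So P = [[1, 3, 6], [2, 4], [5, 7], [8]], Q = [[1, 3, 6], [2, 4], [5, 8], [7]].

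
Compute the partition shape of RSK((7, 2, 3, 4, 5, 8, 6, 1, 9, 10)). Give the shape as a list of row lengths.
[7, 2, 1]

Row-insert each entry into an empty tableau.

After inserting 7: P = [[7]].
After inserting 2: P = [[2], [7]].
After inserting 3: P = [[2, 3], [7]].
After inserting 4: P = [[2, 3, 4], [7]].
After inserting 5: P = [[2, 3, 4, 5], [7]].
After inserting 8: P = [[2, 3, 4, 5, 8], [7]].
After inserting 6: P = [[2, 3, 4, 5, 6], [7, 8]].
After inserting 1: P = [[1, 3, 4, 5, 6], [2, 8], [7]].
After inserting 9: P = [[1, 3, 4, 5, 6, 9], [2, 8], [7]].
After inserting 10: P = [[1, 3, 4, 5, 6, 9, 10], [2, 8], [7]].

The final insertion tableau P = [[1, 3, 4, 5, 6, 9, 10], [2, 8], [7]] has shape [7, 2, 1].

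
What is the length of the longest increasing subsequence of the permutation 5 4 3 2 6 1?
2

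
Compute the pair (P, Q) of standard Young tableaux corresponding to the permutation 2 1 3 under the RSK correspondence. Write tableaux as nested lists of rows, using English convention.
P = [[1, 3], [2]], Q = [[1, 3], [2]]

Insert each entry of the permutation into P by Schensted row insertion, recording in Q the position of each new cell.

Insert 2: appended to row 1. P = [[2]].
Insert 1: 1 bumps 2 from row 1; 2 starts row 2. P = [[1], [2]].
Insert 3: appended to row 1. P = [[1, 3], [2]].

So P = [[1, 3], [2]], Q = [[1, 3], [2]].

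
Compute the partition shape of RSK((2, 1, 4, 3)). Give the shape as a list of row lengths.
RSK row insertion gives P = [[1, 3], [2, 4]], which has shape [2, 2].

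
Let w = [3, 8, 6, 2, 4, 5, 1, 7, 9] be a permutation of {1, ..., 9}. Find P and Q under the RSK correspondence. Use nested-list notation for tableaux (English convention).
Insert each entry of the permutation into P by Schensted row insertion, recording in Q the position of each new cell.

Insert 3: appended to row 1. P = [[3]], Q = [[1]].
Insert 8: appended to row 1. P = [[3, 8]], Q = [[1, 2]].
Insert 6: 6 bumps 8 from row 1; 8 starts row 2. P = [[3, 6], [8]], Q = [[1, 2], [3]].
Insert 2: 2 bumps 3 from row 1; 3 bumps 8 from row 2; 8 starts row 3. P = [[2, 6], [3], [8]], Q = [[1, 2], [3], [4]].
Insert 4: 4 bumps 6 from row 1; 6 appends to row 2. P = [[2, 4], [3, 6], [8]], Q = [[1, 2], [3, 5], [4]].
Insert 5: appended to row 1. P = [[2, 4, 5], [3, 6], [8]], Q = [[1, 2, 6], [3, 5], [4]].
Insert 1: 1 bumps 2 from row 1; 2 bumps 3 from row 2; 3 bumps 8 from row 3; 8 starts row 4. P = [[1, 4, 5], [2, 6], [3], [8]], Q = [[1, 2, 6], [3, 5], [4], [7]].
Insert 7: appended to row 1. P = [[1, 4, 5, 7], [2, 6], [3], [8]], Q = [[1, 2, 6, 8], [3, 5], [4], [7]].
Insert 9: appended to row 1. P = [[1, 4, 5, 7, 9], [2, 6], [3], [8]], Q = [[1, 2, 6, 8, 9], [3, 5], [4], [7]].

So P = [[1, 4, 5, 7, 9], [2, 6], [3], [8]], Q = [[1, 2, 6, 8, 9], [3, 5], [4], [7]].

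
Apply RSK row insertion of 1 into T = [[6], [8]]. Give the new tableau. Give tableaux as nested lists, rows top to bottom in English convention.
[[1], [6], [8]]

In row 1, 1 replaces 6 (the leftmost entry greater than 1); 6 is bumped to row 2. In row 2, 6 replaces 8 (the leftmost entry greater than 6); 8 is bumped to row 3. 8 starts a new row 3. The new tableau is [[1], [6], [8]].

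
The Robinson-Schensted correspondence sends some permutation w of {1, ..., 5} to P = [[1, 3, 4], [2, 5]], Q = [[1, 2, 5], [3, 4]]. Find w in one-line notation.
2 5 1 3 4

Reverse the RSK construction: for i from n down to 1, find the cell of Q containing i, remove the entry at that cell from P, and reverse-bump it up through P; the value ejected from row 1 is w(i).

Step i=5: Q has 5 at row 1, column 3; remove that cell from P, ejecting 4. So w(5) = 4. P is now [[1, 3], [2, 5]].
Step i=4: Q has 4 at row 2, column 2; remove 5 from row 2 of P and reverse-bump: 5 enters row 1 and ejects 3. So w(4) = 3. P is now [[1, 5], [2]].
Step i=3: Q has 3 at row 2, column 1; remove 2 from row 2 of P and reverse-bump: 2 enters row 1 and ejects 1. So w(3) = 1. P is now [[2, 5]].
Step i=2: Q has 2 at row 1, column 2; remove that cell from P, ejecting 5. So w(2) = 5. P is now [[2]].
Step i=1: Q has 1 at row 1, column 1; remove that cell from P, ejecting 2. So w(1) = 2. P is now [].

So w = 2 5 1 3 4.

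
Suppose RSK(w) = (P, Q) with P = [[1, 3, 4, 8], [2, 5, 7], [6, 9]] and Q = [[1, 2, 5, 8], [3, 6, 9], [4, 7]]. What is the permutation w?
Reverse the RSK construction: for i from n down to 1, find the cell of Q containing i, remove the entry at that cell from P, and reverse-bump it up through P; the value ejected from row 1 is w(i).

Step i=9: Q has 9 at row 2, column 3; remove 7 from row 2 of P and reverse-bump: 7 enters row 1 and ejects 4. So w(9) = 4. P is now [[1, 3, 7, 8], [2, 5], [6, 9]].
Step i=8: Q has 8 at row 1, column 4; remove that cell from P, ejecting 8. So w(8) = 8. P is now [[1, 3, 7], [2, 5], [6, 9]].
Step i=7: Q has 7 at row 3, column 2; remove 9 from row 3 of P and reverse-bump: 9 enters row 2 and ejects 5; 5 enters row 1 and ejects 3. So w(7) = 3. P is now [[1, 5, 7], [2, 9], [6]].
Step i=6: Q has 6 at row 2, column 2; remove 9 from row 2 of P and reverse-bump: 9 enters row 1 and ejects 7. So w(6) = 7. P is now [[1, 5, 9], [2], [6]].
Step i=5: Q has 5 at row 1, column 3; remove that cell from P, ejecting 9. So w(5) = 9. P is now [[1, 5], [2], [6]].
Step i=4: Q has 4 at row 3, column 1; remove 6 from row 3 of P and reverse-bump: 6 enters row 2 and ejects 2; 2 enters row 1 and ejects 1. So w(4) = 1. P is now [[2, 5], [6]].
Step i=3: Q has 3 at row 2, column 1; remove 6 from row 2 of P and reverse-bump: 6 enters row 1 and ejects 5. So w(3) = 5. P is now [[2, 6]].
Step i=2: Q has 2 at row 1, column 2; remove that cell from P, ejecting 6. So w(2) = 6. P is now [[2]].
Step i=1: Q has 1 at row 1, column 1; remove that cell from P, ejecting 2. So w(1) = 2. P is now [].

So w = 2 6 5 1 9 7 3 8 4.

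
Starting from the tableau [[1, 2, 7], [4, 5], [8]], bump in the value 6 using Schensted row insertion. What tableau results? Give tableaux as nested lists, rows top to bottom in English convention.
In row 1, 6 replaces 7 (the leftmost entry greater than 6); 7 is bumped to row 2. 7 is appended to row 2. The new tableau is [[1, 2, 6], [4, 5, 7], [8]].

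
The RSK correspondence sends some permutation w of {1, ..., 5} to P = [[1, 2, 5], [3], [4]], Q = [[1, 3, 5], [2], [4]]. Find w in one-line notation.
4 1 3 2 5

Reverse the RSK construction: for i from n down to 1, find the cell of Q containing i, remove the entry at that cell from P, and reverse-bump it up through P; the value ejected from row 1 is w(i).

Step i=5: Q has 5 at row 1, column 3; remove that cell from P, ejecting 5. So w(5) = 5. P is now [[1, 2], [3], [4]].
Step i=4: Q has 4 at row 3, column 1; remove 4 from row 3 of P and reverse-bump: 4 enters row 2 and ejects 3; 3 enters row 1 and ejects 2. So w(4) = 2. P is now [[1, 3], [4]].
Step i=3: Q has 3 at row 1, column 2; remove that cell from P, ejecting 3. So w(3) = 3. P is now [[1], [4]].
Step i=2: Q has 2 at row 2, column 1; remove 4 from row 2 of P and reverse-bump: 4 enters row 1 and ejects 1. So w(2) = 1. P is now [[4]].
Step i=1: Q has 1 at row 1, column 1; remove that cell from P, ejecting 4. So w(1) = 4. P is now [].

So w = 4 1 3 2 5.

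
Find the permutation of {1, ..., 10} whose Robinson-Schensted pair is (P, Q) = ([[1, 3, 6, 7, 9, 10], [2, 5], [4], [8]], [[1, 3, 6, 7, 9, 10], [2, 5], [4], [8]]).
8 4 5 2 3 6 7 1 9 10

Reverse RSK: for i = n, n-1, ..., 1, locate i in Q, remove the corresponding corner cell from P, and reverse-bump its entry up through P; the value ejected from row 1 is w(i).

So w = 8 4 5 2 3 6 7 1 9 10.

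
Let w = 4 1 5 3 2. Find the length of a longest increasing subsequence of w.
2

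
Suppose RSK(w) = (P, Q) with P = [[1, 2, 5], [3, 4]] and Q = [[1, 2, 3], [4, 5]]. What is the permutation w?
Reverse the RSK construction: for i from n down to 1, find the cell of Q containing i, remove the entry at that cell from P, and reverse-bump it up through P; the value ejected from row 1 is w(i).

Step i=5: Q has 5 at row 2, column 2; remove 4 from row 2 of P and reverse-bump: 4 enters row 1 and ejects 2. So w(5) = 2. P is now [[1, 4, 5], [3]].
Step i=4: Q has 4 at row 2, column 1; remove 3 from row 2 of P and reverse-bump: 3 enters row 1 and ejects 1. So w(4) = 1. P is now [[3, 4, 5]].
Step i=3: Q has 3 at row 1, column 3; remove that cell from P, ejecting 5. So w(3) = 5. P is now [[3, 4]].
Step i=2: Q has 2 at row 1, column 2; remove that cell from P, ejecting 4. So w(2) = 4. P is now [[3]].
Step i=1: Q has 1 at row 1, column 1; remove that cell from P, ejecting 3. So w(1) = 3. P is now [].

So w = 3 4 5 1 2.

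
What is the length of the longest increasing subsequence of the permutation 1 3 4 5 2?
4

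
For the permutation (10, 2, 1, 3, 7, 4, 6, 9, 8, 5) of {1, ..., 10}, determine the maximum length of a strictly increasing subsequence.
5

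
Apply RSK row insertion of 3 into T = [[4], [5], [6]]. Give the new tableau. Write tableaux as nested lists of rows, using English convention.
In row 1, 3 replaces 4 (the leftmost entry greater than 3); 4 is bumped to row 2. In row 2, 4 replaces 5 (the leftmost entry greater than 4); 5 is bumped to row 3. In row 3, 5 replaces 6 (the leftmost entry greater than 5); 6 is bumped to row 4. 6 starts a new row 4. The new tableau is [[3], [4], [5], [6]].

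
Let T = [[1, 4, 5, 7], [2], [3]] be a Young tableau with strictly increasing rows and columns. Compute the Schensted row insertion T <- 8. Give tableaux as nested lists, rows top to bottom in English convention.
[[1, 4, 5, 7, 8], [2], [3]]

8 is larger than every entry of row 1, so it is appended to row 1. The new tableau is [[1, 4, 5, 7, 8], [2], [3]].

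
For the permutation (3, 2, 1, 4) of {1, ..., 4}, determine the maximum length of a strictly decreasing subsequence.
3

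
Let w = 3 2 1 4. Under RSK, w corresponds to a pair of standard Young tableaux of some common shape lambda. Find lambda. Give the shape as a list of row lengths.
Row-insert each entry into an empty tableau.

After inserting 3: P = [[3]].
After inserting 2: P = [[2], [3]].
After inserting 1: P = [[1], [2], [3]].
After inserting 4: P = [[1, 4], [2], [3]].

The final insertion tableau P = [[1, 4], [2], [3]] has shape [2, 1, 1].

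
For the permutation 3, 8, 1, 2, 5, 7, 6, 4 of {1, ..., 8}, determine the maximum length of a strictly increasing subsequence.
4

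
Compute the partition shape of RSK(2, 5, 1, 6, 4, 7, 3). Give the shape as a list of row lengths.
RSK row insertion gives P = [[1, 3, 6, 7], [2, 4], [5]], which has shape [4, 2, 1].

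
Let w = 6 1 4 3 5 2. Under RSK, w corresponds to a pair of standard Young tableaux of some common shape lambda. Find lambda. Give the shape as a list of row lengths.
Row-insert each entry into an empty tableau.

After inserting 6: P = [[6]].
After inserting 1: P = [[1], [6]].
After inserting 4: P = [[1, 4], [6]].
After inserting 3: P = [[1, 3], [4], [6]].
After inserting 5: P = [[1, 3, 5], [4], [6]].
After inserting 2: P = [[1, 2, 5], [3], [4], [6]].

The final insertion tableau P = [[1, 2, 5], [3], [4], [6]] has shape [3, 1, 1, 1].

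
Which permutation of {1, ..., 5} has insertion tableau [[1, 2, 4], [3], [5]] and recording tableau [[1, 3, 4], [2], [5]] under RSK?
5 1 3 4 2

Reverse the RSK construction: for i from n down to 1, find the cell of Q containing i, remove the entry at that cell from P, and reverse-bump it up through P; the value ejected from row 1 is w(i).

Step i=5: Q has 5 at row 3, column 1; remove 5 from row 3 of P and reverse-bump: 5 enters row 2 and ejects 3; 3 enters row 1 and ejects 2. So w(5) = 2. P is now [[1, 3, 4], [5]].
Step i=4: Q has 4 at row 1, column 3; remove that cell from P, ejecting 4. So w(4) = 4. P is now [[1, 3], [5]].
Step i=3: Q has 3 at row 1, column 2; remove that cell from P, ejecting 3. So w(3) = 3. P is now [[1], [5]].
Step i=2: Q has 2 at row 2, column 1; remove 5 from row 2 of P and reverse-bump: 5 enters row 1 and ejects 1. So w(2) = 1. P is now [[5]].
Step i=1: Q has 1 at row 1, column 1; remove that cell from P, ejecting 5. So w(1) = 5. P is now [].

So w = 5 1 3 4 2.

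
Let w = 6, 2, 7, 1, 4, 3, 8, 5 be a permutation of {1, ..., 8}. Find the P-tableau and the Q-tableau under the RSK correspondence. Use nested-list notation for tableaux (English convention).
P = [[1, 3, 5], [2, 4, 8], [6, 7]], Q = [[1, 3, 7], [2, 5, 8], [4, 6]]

Insert each entry of the permutation into P by Schensted row insertion, recording in Q the position of each new cell.

Insert 6: appended to row 1. P = [[6]], Q = [[1]].
Insert 2: 2 bumps 6 from row 1; 6 starts row 2. P = [[2], [6]], Q = [[1], [2]].
Insert 7: appended to row 1. P = [[2, 7], [6]], Q = [[1, 3], [2]].
Insert 1: 1 bumps 2 from row 1; 2 bumps 6 from row 2; 6 starts row 3. P = [[1, 7], [2], [6]], Q = [[1, 3], [2], [4]].
Insert 4: 4 bumps 7 from row 1; 7 appends to row 2. P = [[1, 4], [2, 7], [6]], Q = [[1, 3], [2, 5], [4]].
Insert 3: 3 bumps 4 from row 1; 4 bumps 7 from row 2; 7 appends to row 3. P = [[1, 3], [2, 4], [6, 7]], Q = [[1, 3], [2, 5], [4, 6]].
Insert 8: appended to row 1. P = [[1, 3, 8], [2, 4], [6, 7]], Q = [[1, 3, 7], [2, 5], [4, 6]].
Insert 5: 5 bumps 8 from row 1; 8 appends to row 2. P = [[1, 3, 5], [2, 4, 8], [6, 7]], Q = [[1, 3, 7], [2, 5, 8], [4, 6]].

So P = [[1, 3, 5], [2, 4, 8], [6, 7]], Q = [[1, 3, 7], [2, 5, 8], [4, 6]].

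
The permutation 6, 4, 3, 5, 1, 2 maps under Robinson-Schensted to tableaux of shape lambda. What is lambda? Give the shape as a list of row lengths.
Row-insert each entry into an empty tableau.

After inserting 6: P = [[6]].
After inserting 4: P = [[4], [6]].
After inserting 3: P = [[3], [4], [6]].
After inserting 5: P = [[3, 5], [4], [6]].
After inserting 1: P = [[1, 5], [3], [4], [6]].
After inserting 2: P = [[1, 2], [3, 5], [4], [6]].

The final insertion tableau P = [[1, 2], [3, 5], [4], [6]] has shape [2, 2, 1, 1].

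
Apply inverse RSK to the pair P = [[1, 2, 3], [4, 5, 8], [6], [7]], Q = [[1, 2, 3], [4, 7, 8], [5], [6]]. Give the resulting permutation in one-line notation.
Reverse the RSK construction: for i from n down to 1, find the cell of Q containing i, remove the entry at that cell from P, and reverse-bump it up through P; the value ejected from row 1 is w(i).

Step i=8: Q has 8 at row 2, column 3; remove 8 from row 2 of P and reverse-bump: 8 enters row 1 and ejects 3. So w(8) = 3. P is now [[1, 2, 8], [4, 5], [6], [7]].
Step i=7: Q has 7 at row 2, column 2; remove 5 from row 2 of P and reverse-bump: 5 enters row 1 and ejects 2. So w(7) = 2. P is now [[1, 5, 8], [4], [6], [7]].
Step i=6: Q has 6 at row 4, column 1; remove 7 from row 4 of P and reverse-bump: 7 enters row 3 and ejects 6; 6 enters row 2 and ejects 4; 4 enters row 1 and ejects 1. So w(6) = 1. P is now [[4, 5, 8], [6], [7]].
Step i=5: Q has 5 at row 3, column 1; remove 7 from row 3 of P and reverse-bump: 7 enters row 2 and ejects 6; 6 enters row 1 and ejects 5. So w(5) = 5. P is now [[4, 6, 8], [7]].
Step i=4: Q has 4 at row 2, column 1; remove 7 from row 2 of P and reverse-bump: 7 enters row 1 and ejects 6. So w(4) = 6. P is now [[4, 7, 8]].
Step i=3: Q has 3 at row 1, column 3; remove that cell from P, ejecting 8. So w(3) = 8. P is now [[4, 7]].
Step i=2: Q has 2 at row 1, column 2; remove that cell from P, ejecting 7. So w(2) = 7. P is now [[4]].
Step i=1: Q has 1 at row 1, column 1; remove that cell from P, ejecting 4. So w(1) = 4. P is now [].

So w = 4 7 8 6 5 1 2 3.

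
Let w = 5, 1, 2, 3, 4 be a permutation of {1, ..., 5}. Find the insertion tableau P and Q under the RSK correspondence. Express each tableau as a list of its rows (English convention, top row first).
Insert each entry of the permutation into P by Schensted row insertion, recording in Q the position of each new cell.

Insert 5: appended to row 1. P = [[5]].
Insert 1: 1 bumps 5 from row 1; 5 starts row 2. P = [[1], [5]].
Insert 2: appended to row 1. P = [[1, 2], [5]].
Insert 3: appended to row 1. P = [[1, 2, 3], [5]].
Insert 4: appended to row 1. P = [[1, 2, 3, 4], [5]].

So P = [[1, 2, 3, 4], [5]], Q = [[1, 3, 4, 5], [2]].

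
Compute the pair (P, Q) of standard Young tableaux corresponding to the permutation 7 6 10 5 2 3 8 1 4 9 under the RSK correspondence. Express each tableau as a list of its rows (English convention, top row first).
P = [[1, 3, 4, 9], [2, 8], [5, 10], [6], [7]], Q = [[1, 3, 7, 10], [2, 6], [4, 9], [5], [8]]

Insert each entry of the permutation into P by Schensted row insertion, recording in Q the position of each new cell.

Insert 7: appended to row 1. P = [[7]].
Insert 6: 6 bumps 7 from row 1; 7 starts row 2. P = [[6], [7]].
Insert 10: appended to row 1. P = [[6, 10], [7]].
Insert 5: 5 bumps 6 from row 1; 6 bumps 7 from row 2; 7 starts row 3. P = [[5, 10], [6], [7]].
Insert 2: 2 bumps 5 from row 1; 5 bumps 6 from row 2; 6 bumps 7 from row 3; 7 starts row 4. P = [[2, 10], [5], [6], [7]].
Insert 3: 3 bumps 10 from row 1; 10 appends to row 2. P = [[2, 3], [5, 10], [6], [7]].
Insert 8: appended to row 1. P = [[2, 3, 8], [5, 10], [6], [7]].
Insert 1: 1 bumps 2 from row 1; 2 bumps 5 from row 2; 5 bumps 6 from row 3; 6 bumps 7 from row 4; 7 starts row 5. P = [[1, 3, 8], [2, 10], [5], [6], [7]].
Insert 4: 4 bumps 8 from row 1; 8 bumps 10 from row 2; 10 appends to row 3. P = [[1, 3, 4], [2, 8], [5, 10], [6], [7]].
Insert 9: appended to row 1. P = [[1, 3, 4, 9], [2, 8], [5, 10], [6], [7]].

So P = [[1, 3, 4, 9], [2, 8], [5, 10], [6], [7]], Q = [[1, 3, 7, 10], [2, 6], [4, 9], [5], [8]].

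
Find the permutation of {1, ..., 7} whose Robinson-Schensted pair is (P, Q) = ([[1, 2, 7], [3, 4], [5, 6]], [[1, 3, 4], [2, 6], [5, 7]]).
5 3 6 7 1 4 2

Reverse the RSK construction: for i from n down to 1, find the cell of Q containing i, remove the entry at that cell from P, and reverse-bump it up through P; the value ejected from row 1 is w(i).

Step i=7: Q has 7 at row 3, column 2; remove 6 from row 3 of P and reverse-bump: 6 enters row 2 and ejects 4; 4 enters row 1 and ejects 2. So w(7) = 2. P is now [[1, 4, 7], [3, 6], [5]].
Step i=6: Q has 6 at row 2, column 2; remove 6 from row 2 of P and reverse-bump: 6 enters row 1 and ejects 4. So w(6) = 4. P is now [[1, 6, 7], [3], [5]].
Step i=5: Q has 5 at row 3, column 1; remove 5 from row 3 of P and reverse-bump: 5 enters row 2 and ejects 3; 3 enters row 1 and ejects 1. So w(5) = 1. P is now [[3, 6, 7], [5]].
Step i=4: Q has 4 at row 1, column 3; remove that cell from P, ejecting 7. So w(4) = 7. P is now [[3, 6], [5]].
Step i=3: Q has 3 at row 1, column 2; remove that cell from P, ejecting 6. So w(3) = 6. P is now [[3], [5]].
Step i=2: Q has 2 at row 2, column 1; remove 5 from row 2 of P and reverse-bump: 5 enters row 1 and ejects 3. So w(2) = 3. P is now [[5]].
Step i=1: Q has 1 at row 1, column 1; remove that cell from P, ejecting 5. So w(1) = 5. P is now [].

So w = 5 3 6 7 1 4 2.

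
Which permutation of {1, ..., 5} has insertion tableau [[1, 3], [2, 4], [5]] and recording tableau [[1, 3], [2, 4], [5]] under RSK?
2 1 5 4 3

Reverse the RSK construction: for i from n down to 1, find the cell of Q containing i, remove the entry at that cell from P, and reverse-bump it up through P; the value ejected from row 1 is w(i).

Step i=5: Q has 5 at row 3, column 1; remove 5 from row 3 of P and reverse-bump: 5 enters row 2 and ejects 4; 4 enters row 1 and ejects 3. So w(5) = 3. P is now [[1, 4], [2, 5]].
Step i=4: Q has 4 at row 2, column 2; remove 5 from row 2 of P and reverse-bump: 5 enters row 1 and ejects 4. So w(4) = 4. P is now [[1, 5], [2]].
Step i=3: Q has 3 at row 1, column 2; remove that cell from P, ejecting 5. So w(3) = 5. P is now [[1], [2]].
Step i=2: Q has 2 at row 2, column 1; remove 2 from row 2 of P and reverse-bump: 2 enters row 1 and ejects 1. So w(2) = 1. P is now [[2]].
Step i=1: Q has 1 at row 1, column 1; remove that cell from P, ejecting 2. So w(1) = 2. P is now [].

So w = 2 1 5 4 3.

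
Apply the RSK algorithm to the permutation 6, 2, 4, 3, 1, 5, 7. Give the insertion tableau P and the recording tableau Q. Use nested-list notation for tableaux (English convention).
P = [[1, 3, 5, 7], [2], [4], [6]], Q = [[1, 3, 6, 7], [2], [4], [5]]

Insert each entry of the permutation into P by Schensted row insertion, recording in Q the position of each new cell.

Insert 6: appended to row 1. P = [[6]], Q = [[1]].
Insert 2: 2 bumps 6 from row 1; 6 starts row 2. P = [[2], [6]], Q = [[1], [2]].
Insert 4: appended to row 1. P = [[2, 4], [6]], Q = [[1, 3], [2]].
Insert 3: 3 bumps 4 from row 1; 4 bumps 6 from row 2; 6 starts row 3. P = [[2, 3], [4], [6]], Q = [[1, 3], [2], [4]].
Insert 1: 1 bumps 2 from row 1; 2 bumps 4 from row 2; 4 bumps 6 from row 3; 6 starts row 4. P = [[1, 3], [2], [4], [6]], Q = [[1, 3], [2], [4], [5]].
Insert 5: appended to row 1. P = [[1, 3, 5], [2], [4], [6]], Q = [[1, 3, 6], [2], [4], [5]].
Insert 7: appended to row 1. P = [[1, 3, 5, 7], [2], [4], [6]], Q = [[1, 3, 6, 7], [2], [4], [5]].

So P = [[1, 3, 5, 7], [2], [4], [6]], Q = [[1, 3, 6, 7], [2], [4], [5]].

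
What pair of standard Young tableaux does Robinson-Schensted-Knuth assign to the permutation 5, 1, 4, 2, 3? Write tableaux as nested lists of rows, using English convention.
P = [[1, 2, 3], [4], [5]], Q = [[1, 3, 5], [2], [4]]

Insert each entry of the permutation into P by Schensted row insertion, recording in Q the position of each new cell.

After inserting 5: P = [[5]].
After inserting 1: P = [[1], [5]].
After inserting 4: P = [[1, 4], [5]].
After inserting 2: P = [[1, 2], [4], [5]].
After inserting 3: P = [[1, 2, 3], [4], [5]].

So P = [[1, 2, 3], [4], [5]], Q = [[1, 3, 5], [2], [4]].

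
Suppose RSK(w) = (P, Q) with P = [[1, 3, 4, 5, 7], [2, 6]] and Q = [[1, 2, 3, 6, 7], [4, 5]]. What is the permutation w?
2 3 6 1 4 5 7

Reverse the RSK construction: for i from n down to 1, find the cell of Q containing i, remove the entry at that cell from P, and reverse-bump it up through P; the value ejected from row 1 is w(i).

Step i=7: Q has 7 at row 1, column 5; remove that cell from P, ejecting 7. So w(7) = 7. P is now [[1, 3, 4, 5], [2, 6]].
Step i=6: Q has 6 at row 1, column 4; remove that cell from P, ejecting 5. So w(6) = 5. P is now [[1, 3, 4], [2, 6]].
Step i=5: Q has 5 at row 2, column 2; remove 6 from row 2 of P and reverse-bump: 6 enters row 1 and ejects 4. So w(5) = 4. P is now [[1, 3, 6], [2]].
Step i=4: Q has 4 at row 2, column 1; remove 2 from row 2 of P and reverse-bump: 2 enters row 1 and ejects 1. So w(4) = 1. P is now [[2, 3, 6]].
Step i=3: Q has 3 at row 1, column 3; remove that cell from P, ejecting 6. So w(3) = 6. P is now [[2, 3]].
Step i=2: Q has 2 at row 1, column 2; remove that cell from P, ejecting 3. So w(2) = 3. P is now [[2]].
Step i=1: Q has 1 at row 1, column 1; remove that cell from P, ejecting 2. So w(1) = 2. P is now [].

So w = 2 3 6 1 4 5 7.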